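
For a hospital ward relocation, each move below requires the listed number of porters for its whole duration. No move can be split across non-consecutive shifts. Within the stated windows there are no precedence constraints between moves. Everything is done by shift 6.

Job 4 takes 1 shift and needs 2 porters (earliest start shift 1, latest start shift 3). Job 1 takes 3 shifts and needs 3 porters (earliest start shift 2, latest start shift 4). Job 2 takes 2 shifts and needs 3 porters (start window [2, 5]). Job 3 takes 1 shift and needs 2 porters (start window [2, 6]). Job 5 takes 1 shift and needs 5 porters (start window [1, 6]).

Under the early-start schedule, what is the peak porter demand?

Early-start schedule: Job 4@1, Job 1@2, Job 2@2, Job 3@2, Job 5@1.
Load per shift: shift 1: 7, shift 2: 8, shift 3: 6, shift 4: 3, shift 5: 0, shift 6: 0.
Peak is 8.

8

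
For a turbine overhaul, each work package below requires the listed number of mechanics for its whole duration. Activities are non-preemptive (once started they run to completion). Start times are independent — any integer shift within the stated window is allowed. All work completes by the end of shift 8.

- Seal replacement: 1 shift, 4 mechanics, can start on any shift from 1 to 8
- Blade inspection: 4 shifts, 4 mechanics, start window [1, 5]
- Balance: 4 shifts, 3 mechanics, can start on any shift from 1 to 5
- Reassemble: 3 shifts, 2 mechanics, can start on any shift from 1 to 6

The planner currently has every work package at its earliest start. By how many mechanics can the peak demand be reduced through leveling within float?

6

Early-start peak: s1:13  s2:9  s3:9  s4:7  s5:0  s6:0  s7:0  s8:0 ⇒ 13.
Leveled (Seal replacement@1, Blade inspection@2, Balance@1, Reassemble@5): s1:7  s2:7  s3:7  s4:7  s5:6  s6:2  s7:2  s8:0 ⇒ 7.
Reduction 13 − 7 = 6.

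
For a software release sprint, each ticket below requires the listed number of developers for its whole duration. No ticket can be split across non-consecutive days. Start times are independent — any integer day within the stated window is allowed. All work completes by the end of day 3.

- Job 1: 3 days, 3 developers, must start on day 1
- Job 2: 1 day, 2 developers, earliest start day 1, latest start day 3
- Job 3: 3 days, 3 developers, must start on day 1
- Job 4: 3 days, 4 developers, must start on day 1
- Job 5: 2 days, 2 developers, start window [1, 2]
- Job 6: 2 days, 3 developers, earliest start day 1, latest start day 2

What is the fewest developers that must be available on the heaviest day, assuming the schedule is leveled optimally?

15

Early-start (Job 1@1, Job 2@1, Job 3@1, Job 4@1, Job 5@1, Job 6@1) gives peak 17: d1:17  d2:15  d3:10.
Shift Job 6→2.
Schedule Job 1@1, Job 2@1, Job 3@1, Job 4@1, Job 5@1, Job 6@2: d1:14  d2:15  d3:13 — peak 15.
No arrangement of the 12 feasible schedules does better.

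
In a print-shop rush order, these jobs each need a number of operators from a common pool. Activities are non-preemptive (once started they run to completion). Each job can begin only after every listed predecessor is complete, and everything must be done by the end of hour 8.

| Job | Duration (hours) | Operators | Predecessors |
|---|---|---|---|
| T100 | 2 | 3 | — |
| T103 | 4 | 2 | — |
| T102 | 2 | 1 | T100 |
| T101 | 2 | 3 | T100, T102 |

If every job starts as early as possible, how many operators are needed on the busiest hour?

5

Early-start schedule: T100@1, T103@1, T102@3, T101@5.
Load per hour: hour 1: 5, hour 2: 5, hour 3: 3, hour 4: 3, hour 5: 3, hour 6: 3, hour 7: 0, hour 8: 0.
Peak is 5.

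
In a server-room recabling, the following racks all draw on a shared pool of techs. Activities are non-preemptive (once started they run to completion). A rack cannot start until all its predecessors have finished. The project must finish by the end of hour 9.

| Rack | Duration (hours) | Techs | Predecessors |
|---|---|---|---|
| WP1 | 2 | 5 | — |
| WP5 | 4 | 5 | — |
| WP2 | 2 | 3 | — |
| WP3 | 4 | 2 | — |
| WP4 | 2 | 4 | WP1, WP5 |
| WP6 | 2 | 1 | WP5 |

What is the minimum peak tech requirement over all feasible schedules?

7

Early-start (WP1@1, WP5@1, WP2@1, WP3@1, WP4@5, WP6@5) gives peak 15: h1:15  h2:15  h3:7  h4:7  h5:5  h6:5  h7:0  h8:0  h9:0.
Shift WP1→5, WP2→7, WP4→7.
Schedule WP1@5, WP5@1, WP2@7, WP3@1, WP4@7, WP6@5: h1:7  h2:7  h3:7  h4:7  h5:6  h6:6  h7:7  h8:7  h9:0 — peak 7.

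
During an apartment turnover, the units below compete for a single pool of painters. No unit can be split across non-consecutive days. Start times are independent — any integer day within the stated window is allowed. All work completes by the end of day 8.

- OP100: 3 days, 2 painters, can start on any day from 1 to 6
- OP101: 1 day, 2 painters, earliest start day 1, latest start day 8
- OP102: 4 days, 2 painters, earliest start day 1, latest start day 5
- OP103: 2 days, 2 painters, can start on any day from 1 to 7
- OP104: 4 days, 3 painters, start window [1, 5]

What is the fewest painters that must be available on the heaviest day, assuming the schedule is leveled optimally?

5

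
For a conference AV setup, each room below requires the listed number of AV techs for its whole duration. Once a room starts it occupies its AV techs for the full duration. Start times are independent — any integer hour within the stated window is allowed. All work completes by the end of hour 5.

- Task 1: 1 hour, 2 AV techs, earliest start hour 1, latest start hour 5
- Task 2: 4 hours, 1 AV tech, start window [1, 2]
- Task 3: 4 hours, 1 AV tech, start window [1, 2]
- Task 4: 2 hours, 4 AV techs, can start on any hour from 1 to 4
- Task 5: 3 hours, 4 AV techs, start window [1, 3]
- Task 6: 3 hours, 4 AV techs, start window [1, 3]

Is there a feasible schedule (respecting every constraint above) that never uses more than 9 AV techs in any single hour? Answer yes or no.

no

The minimum achievable peak is 10; 9 < 10, so no feasible schedule stays within the cap.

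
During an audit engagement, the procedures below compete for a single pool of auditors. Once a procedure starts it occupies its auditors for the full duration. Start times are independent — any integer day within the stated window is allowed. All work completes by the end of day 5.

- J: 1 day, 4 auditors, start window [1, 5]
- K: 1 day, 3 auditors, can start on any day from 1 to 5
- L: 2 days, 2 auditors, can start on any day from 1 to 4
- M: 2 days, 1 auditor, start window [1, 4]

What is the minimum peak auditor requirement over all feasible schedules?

4

Early-start (J@1, K@1, L@1, M@1) gives peak 10: d1:10  d2:3  d3:0  d4:0  d5:0.
Shift K→2, L→3, M→2.
Schedule J@1, K@2, L@3, M@2: d1:4  d2:4  d3:3  d4:2  d5:0 — peak 4.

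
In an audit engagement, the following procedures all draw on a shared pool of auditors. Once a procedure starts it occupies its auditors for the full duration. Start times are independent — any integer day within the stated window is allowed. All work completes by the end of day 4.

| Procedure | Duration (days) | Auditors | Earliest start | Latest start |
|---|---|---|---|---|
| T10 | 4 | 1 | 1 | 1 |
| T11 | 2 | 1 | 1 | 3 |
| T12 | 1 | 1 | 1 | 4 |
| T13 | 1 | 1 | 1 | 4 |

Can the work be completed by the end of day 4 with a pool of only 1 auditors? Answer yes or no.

Total auditor-days = 8; over 4 days the average is 8/4 > 1, so some day must exceed 1.

no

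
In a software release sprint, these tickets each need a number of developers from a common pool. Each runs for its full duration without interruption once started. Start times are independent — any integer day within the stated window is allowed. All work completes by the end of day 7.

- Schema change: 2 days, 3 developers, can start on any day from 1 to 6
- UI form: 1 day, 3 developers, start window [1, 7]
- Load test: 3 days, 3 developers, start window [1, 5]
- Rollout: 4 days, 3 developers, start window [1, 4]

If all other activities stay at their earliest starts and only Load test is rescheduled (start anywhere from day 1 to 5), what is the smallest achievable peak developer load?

9

Load test@1: d1:12  d2:9  d3:6  d4:3  d5:0  d6:0  d7:0 → peak 12
Load test@2: d1:9  d2:9  d3:6  d4:6  d5:0  d6:0  d7:0 → peak 9
Load test@3: d1:9  d2:6  d3:6  d4:6  d5:3  d6:0  d7:0 → peak 9
Load test@4: d1:9  d2:6  d3:3  d4:6  d5:3  d6:3  d7:0 → peak 9
Load test@5: d1:9  d2:6  d3:3  d4:3  d5:3  d6:3  d7:3 → peak 9
Best is Load test@2, peak 9.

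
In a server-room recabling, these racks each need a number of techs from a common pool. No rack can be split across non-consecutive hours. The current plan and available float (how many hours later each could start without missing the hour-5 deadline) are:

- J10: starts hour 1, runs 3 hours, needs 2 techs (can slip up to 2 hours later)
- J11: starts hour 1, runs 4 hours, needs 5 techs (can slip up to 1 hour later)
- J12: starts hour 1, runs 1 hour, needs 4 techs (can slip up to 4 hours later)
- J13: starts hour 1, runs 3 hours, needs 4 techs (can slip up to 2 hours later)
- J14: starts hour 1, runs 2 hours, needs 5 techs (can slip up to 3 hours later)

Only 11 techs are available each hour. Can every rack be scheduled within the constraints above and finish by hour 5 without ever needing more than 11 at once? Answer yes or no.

yes

Schedule J10@1, J11@1, J12@5, J13@1, J14@4: h1:11  h2:11  h3:11  h4:10  h5:9 — peak 11 ≤ 11.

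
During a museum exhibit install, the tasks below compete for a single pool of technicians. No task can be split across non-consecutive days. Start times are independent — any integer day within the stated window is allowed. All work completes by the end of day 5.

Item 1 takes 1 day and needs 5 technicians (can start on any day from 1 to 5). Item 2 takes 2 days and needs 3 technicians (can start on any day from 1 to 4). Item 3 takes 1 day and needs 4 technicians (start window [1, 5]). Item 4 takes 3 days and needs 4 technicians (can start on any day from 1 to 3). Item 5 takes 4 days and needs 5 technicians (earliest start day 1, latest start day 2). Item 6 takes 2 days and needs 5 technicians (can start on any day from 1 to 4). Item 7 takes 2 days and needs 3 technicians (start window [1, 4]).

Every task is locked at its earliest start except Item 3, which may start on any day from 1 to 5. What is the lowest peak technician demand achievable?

25

Item 3@1: d1:29  d2:20  d3:9  d4:5  d5:0 → peak 29
Item 3@2: d1:25  d2:24  d3:9  d4:5  d5:0 → peak 25
Item 3@3: d1:25  d2:20  d3:13  d4:5  d5:0 → peak 25
Item 3@4: d1:25  d2:20  d3:9  d4:9  d5:0 → peak 25
Item 3@5: d1:25  d2:20  d3:9  d4:5  d5:4 → peak 25
Best is Item 3@2, peak 25.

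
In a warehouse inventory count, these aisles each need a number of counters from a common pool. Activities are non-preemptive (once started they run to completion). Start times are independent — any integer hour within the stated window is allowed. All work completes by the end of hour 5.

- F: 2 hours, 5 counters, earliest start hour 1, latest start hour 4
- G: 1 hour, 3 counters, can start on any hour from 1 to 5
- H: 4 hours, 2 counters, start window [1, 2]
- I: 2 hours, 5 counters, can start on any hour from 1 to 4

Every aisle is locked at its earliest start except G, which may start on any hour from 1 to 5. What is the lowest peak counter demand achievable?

G@1: h1:15  h2:12  h3:2  h4:2  h5:0 → peak 15
G@2: h1:12  h2:15  h3:2  h4:2  h5:0 → peak 15
G@3: h1:12  h2:12  h3:5  h4:2  h5:0 → peak 12
G@4: h1:12  h2:12  h3:2  h4:5  h5:0 → peak 12
G@5: h1:12  h2:12  h3:2  h4:2  h5:3 → peak 12
Best is G@3, peak 12.

12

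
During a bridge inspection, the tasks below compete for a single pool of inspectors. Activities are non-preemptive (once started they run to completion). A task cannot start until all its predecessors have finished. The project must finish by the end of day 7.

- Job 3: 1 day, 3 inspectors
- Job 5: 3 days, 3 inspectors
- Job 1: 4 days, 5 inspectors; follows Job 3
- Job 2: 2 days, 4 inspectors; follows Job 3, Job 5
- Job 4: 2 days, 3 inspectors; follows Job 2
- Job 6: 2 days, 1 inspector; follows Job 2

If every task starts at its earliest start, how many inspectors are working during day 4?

At early start, day 4 has: Job 1, Job 2.
Demand: 5 + 4 = 9.

9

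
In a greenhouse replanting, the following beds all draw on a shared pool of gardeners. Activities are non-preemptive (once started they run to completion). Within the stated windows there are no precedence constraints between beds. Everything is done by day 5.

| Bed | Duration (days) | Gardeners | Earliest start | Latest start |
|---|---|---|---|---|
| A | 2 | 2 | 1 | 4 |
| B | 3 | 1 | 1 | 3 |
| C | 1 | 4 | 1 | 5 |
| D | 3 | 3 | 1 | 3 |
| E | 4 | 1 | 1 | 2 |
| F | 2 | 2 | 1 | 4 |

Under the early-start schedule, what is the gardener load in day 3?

At early start, day 3 has: B, D, E.
Demand: 1 + 3 + 1 = 5.

5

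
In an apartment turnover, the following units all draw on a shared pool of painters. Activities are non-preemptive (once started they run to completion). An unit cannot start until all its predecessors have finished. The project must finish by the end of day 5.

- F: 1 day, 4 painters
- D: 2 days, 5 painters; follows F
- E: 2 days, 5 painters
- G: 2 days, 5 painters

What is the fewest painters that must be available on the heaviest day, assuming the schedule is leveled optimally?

Early-start (F@1, D@2, E@1, G@1) gives peak 15: d1:14  d2:15  d3:5  d4:0  d5:0.
Shift G→3.
Schedule F@1, D@2, E@1, G@3: d1:9  d2:10  d3:10  d4:5  d5:0 — peak 10.

10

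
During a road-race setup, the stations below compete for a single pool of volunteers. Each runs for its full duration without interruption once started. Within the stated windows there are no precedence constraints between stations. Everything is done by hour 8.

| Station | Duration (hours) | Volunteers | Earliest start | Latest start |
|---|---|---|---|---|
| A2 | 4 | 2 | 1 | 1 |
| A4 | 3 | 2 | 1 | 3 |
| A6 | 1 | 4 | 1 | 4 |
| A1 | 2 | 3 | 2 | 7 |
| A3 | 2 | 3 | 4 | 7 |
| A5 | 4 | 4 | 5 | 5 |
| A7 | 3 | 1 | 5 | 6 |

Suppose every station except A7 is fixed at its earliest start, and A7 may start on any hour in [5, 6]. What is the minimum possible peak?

A7@5: h1:8  h2:7  h3:7  h4:5  h5:8  h6:5  h7:5  h8:4 → peak 8
A7@6: h1:8  h2:7  h3:7  h4:5  h5:7  h6:5  h7:5  h8:5 → peak 8
Best is A7@5, peak 8.

8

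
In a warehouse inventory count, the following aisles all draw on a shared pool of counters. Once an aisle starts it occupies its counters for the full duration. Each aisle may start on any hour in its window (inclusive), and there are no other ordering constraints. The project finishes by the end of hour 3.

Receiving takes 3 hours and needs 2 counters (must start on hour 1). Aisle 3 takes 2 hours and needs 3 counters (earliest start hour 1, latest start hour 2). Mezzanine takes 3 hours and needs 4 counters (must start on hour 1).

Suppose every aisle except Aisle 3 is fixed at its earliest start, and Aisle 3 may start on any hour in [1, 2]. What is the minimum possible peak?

Aisle 3@1: h1:9  h2:9  h3:6 → peak 9
Aisle 3@2: h1:6  h2:9  h3:9 → peak 9
Best is Aisle 3@1, peak 9.

9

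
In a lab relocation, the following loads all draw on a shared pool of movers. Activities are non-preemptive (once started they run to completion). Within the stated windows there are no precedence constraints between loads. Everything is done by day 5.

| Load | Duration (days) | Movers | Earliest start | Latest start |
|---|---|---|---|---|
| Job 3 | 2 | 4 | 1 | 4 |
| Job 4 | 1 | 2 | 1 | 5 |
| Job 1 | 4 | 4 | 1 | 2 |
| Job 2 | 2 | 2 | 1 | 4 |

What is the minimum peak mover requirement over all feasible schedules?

Early-start (Job 3@1, Job 4@1, Job 1@1, Job 2@1) gives peak 12: d1:12  d2:10  d3:4  d4:4  d5:0.
Shift Job 1→2, Job 2→3.
Schedule Job 3@1, Job 4@1, Job 1@2, Job 2@3: d1:6  d2:8  d3:6  d4:6  d5:4 — peak 8.

8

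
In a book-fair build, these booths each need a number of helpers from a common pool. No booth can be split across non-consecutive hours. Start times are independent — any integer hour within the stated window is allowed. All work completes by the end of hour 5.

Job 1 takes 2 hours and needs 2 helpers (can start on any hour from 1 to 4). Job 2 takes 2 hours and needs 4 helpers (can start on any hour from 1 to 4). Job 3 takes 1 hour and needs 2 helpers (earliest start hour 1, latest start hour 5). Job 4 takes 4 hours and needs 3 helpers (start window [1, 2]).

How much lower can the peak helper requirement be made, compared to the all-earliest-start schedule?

4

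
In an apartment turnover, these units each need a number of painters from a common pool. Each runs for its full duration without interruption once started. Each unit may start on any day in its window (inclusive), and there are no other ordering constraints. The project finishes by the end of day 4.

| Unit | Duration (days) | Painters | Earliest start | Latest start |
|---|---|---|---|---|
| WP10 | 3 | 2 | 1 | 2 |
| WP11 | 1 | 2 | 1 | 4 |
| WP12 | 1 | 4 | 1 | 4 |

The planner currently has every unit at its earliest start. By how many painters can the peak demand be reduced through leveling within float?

Early-start peak: d1:8  d2:2  d3:2  d4:0 ⇒ 8.
Leveled (WP10@1, WP11@1, WP12@4): d1:4  d2:2  d3:2  d4:4 ⇒ 4.
Reduction 8 − 4 = 4.

4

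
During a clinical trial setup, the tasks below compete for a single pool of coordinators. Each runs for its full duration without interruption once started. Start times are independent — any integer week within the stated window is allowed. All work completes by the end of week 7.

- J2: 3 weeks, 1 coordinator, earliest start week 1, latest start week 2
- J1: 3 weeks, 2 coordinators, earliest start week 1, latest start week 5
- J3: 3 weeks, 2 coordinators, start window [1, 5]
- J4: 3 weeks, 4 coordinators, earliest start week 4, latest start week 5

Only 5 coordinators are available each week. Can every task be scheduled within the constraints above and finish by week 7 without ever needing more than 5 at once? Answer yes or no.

yes

Schedule J2@1, J1@1, J3@1, J4@4: w1:5  w2:5  w3:5  w4:4  w5:4  w6:4  w7:0 — peak 5 ≤ 5.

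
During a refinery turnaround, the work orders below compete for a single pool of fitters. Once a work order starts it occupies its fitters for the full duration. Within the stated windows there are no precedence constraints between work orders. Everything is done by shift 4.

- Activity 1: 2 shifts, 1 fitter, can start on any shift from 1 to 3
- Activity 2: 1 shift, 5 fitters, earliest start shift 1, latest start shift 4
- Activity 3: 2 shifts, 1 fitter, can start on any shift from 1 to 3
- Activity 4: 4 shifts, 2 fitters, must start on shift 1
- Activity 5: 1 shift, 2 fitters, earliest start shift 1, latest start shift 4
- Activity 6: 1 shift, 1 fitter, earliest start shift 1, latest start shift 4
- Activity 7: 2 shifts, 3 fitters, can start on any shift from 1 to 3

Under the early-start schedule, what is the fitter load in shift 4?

2

At early start, shift 4 has: Activity 4.
Demand: 2 = 2.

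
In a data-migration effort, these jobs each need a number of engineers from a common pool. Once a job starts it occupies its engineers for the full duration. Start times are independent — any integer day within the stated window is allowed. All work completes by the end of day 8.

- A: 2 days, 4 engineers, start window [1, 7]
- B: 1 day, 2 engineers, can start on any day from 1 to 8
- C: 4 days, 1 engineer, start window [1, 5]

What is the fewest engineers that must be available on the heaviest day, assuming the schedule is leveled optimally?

Early-start (A@1, B@1, C@1) gives peak 7: d1:7  d2:5  d3:1  d4:1  d5:0  d6:0  d7:0  d8:0.
Shift B→3, C→3.
Schedule A@1, B@3, C@3: d1:4  d2:4  d3:3  d4:1  d5:1  d6:1  d7:0  d8:0 — peak 4.

4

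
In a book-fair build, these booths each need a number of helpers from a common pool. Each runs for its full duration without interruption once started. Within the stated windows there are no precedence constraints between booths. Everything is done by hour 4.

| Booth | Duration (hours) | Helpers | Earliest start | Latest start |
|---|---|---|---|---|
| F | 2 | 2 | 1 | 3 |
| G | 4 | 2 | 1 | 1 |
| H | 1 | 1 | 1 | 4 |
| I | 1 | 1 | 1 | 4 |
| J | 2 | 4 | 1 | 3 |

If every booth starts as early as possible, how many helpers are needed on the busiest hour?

10

Early-start schedule: F@1, G@1, H@1, I@1, J@1.
Load per hour: hour 1: 10, hour 2: 8, hour 3: 2, hour 4: 2.
Peak is 10.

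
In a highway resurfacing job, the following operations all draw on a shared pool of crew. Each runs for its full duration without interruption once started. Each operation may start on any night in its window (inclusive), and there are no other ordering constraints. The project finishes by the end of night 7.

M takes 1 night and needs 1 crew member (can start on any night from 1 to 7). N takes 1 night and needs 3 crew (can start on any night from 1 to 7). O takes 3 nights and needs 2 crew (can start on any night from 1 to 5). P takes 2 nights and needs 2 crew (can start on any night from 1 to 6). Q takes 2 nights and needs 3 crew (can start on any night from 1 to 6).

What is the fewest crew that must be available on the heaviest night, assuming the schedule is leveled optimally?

Early-start (M@1, N@1, O@1, P@1, Q@1) gives peak 11: n1:11  n2:7  n3:2  n4:0  n5:0  n6:0  n7:0.
Shift O→2, P→2, Q→5.
Schedule M@1, N@1, O@2, P@2, Q@5: n1:4  n2:4  n3:4  n4:2  n5:3  n6:3  n7:0 — peak 4.

4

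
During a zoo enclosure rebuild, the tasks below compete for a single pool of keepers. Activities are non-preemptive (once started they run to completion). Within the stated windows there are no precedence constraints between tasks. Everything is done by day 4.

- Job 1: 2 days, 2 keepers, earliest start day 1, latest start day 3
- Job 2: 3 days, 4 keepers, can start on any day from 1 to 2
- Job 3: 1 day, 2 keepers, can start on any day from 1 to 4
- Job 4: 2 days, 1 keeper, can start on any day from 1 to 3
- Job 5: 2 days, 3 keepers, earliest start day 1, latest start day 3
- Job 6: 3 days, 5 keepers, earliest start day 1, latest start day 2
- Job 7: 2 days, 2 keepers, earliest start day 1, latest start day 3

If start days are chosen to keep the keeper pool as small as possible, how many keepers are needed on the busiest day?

13

Early-start (Job 1@1, Job 2@1, Job 3@1, Job 4@1, Job 5@1, Job 6@1, Job 7@1) gives peak 19: d1:19  d2:17  d3:9  d4:0.
Shift Job 4→3, Job 5→3, Job 6→2.
Schedule Job 1@1, Job 2@1, Job 3@1, Job 4@3, Job 5@3, Job 6@2, Job 7@1: d1:10  d2:13  d3:13  d4:9 — peak 13.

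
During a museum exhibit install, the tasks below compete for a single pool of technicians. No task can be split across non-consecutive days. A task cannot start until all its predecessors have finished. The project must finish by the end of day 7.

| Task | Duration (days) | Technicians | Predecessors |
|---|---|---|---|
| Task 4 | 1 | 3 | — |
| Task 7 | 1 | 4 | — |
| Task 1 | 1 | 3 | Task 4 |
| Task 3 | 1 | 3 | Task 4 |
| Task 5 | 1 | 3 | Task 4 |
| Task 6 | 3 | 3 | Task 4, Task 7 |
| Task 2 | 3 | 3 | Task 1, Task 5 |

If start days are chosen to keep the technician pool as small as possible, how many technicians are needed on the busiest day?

6

Early-start (Task 4@1, Task 7@1, Task 1@2, Task 3@2, Task 5@2, Task 6@2, Task 2@3) gives peak 12: d1:7  d2:12  d3:6  d4:6  d5:3  d6:0  d7:0.
Shift Task 7→2, Task 1→3, Task 3→3, Task 5→4, Task 6→4, Task 2→5.
Schedule Task 4@1, Task 7@2, Task 1@3, Task 3@3, Task 5@4, Task 6@4, Task 2@5: d1:3  d2:4  d3:6  d4:6  d5:6  d6:6  d7:3 — peak 6.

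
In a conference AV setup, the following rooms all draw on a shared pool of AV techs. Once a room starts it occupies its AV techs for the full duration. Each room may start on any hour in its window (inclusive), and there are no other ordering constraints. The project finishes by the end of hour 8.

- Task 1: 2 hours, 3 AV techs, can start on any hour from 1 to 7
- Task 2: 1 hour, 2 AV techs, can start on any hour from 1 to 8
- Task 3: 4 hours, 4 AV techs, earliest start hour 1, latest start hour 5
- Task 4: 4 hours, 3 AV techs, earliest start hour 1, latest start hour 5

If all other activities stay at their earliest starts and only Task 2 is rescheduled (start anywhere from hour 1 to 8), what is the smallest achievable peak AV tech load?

10

Task 2@1: h1:12  h2:10  h3:7  h4:7  h5:0  h6:0  h7:0  h8:0 → peak 12
Task 2@2: h1:10  h2:12  h3:7  h4:7  h5:0  h6:0  h7:0  h8:0 → peak 12
Task 2@3: h1:10  h2:10  h3:9  h4:7  h5:0  h6:0  h7:0  h8:0 → peak 10
Task 2@4: h1:10  h2:10  h3:7  h4:9  h5:0  h6:0  h7:0  h8:0 → peak 10
Task 2@5: h1:10  h2:10  h3:7  h4:7  h5:2  h6:0  h7:0  h8:0 → peak 10
Task 2@6: h1:10  h2:10  h3:7  h4:7  h5:0  h6:2  h7:0  h8:0 → peak 10
Task 2@7: h1:10  h2:10  h3:7  h4:7  h5:0  h6:0  h7:2  h8:0 → peak 10
Task 2@8: h1:10  h2:10  h3:7  h4:7  h5:0  h6:0  h7:0  h8:2 → peak 10
Best is Task 2@3, peak 10.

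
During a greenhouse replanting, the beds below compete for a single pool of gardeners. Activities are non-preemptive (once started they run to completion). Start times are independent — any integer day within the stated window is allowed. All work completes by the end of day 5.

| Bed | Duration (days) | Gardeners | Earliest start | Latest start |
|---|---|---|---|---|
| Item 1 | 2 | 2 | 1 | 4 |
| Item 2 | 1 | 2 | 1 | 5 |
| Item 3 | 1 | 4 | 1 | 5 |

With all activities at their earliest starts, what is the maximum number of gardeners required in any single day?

8

Early-start schedule: Item 1@1, Item 2@1, Item 3@1.
Load per day: day 1: 8, day 2: 2, day 3: 0, day 4: 0, day 5: 0.
Peak is 8.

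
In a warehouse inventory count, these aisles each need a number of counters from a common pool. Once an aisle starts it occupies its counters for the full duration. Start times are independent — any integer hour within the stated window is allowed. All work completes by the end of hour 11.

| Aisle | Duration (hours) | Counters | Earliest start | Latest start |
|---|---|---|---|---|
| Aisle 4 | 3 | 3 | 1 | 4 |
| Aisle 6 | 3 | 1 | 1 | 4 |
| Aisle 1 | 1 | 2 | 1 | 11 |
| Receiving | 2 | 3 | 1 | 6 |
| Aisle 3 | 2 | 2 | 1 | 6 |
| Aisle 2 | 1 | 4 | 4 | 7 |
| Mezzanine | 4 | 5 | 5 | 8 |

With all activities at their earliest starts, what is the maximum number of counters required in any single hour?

Early-start schedule: Aisle 4@1, Aisle 6@1, Aisle 1@1, Receiving@1, Aisle 3@1, Aisle 2@4, Mezzanine@5.
Load per hour: hour 1: 11, hour 2: 9, hour 3: 4, hour 4: 4, hour 5: 5, hour 6: 5, hour 7: 5, hour 8: 5, hour 9: 0, hour 10: 0, hour 11: 0.
Peak is 11.

11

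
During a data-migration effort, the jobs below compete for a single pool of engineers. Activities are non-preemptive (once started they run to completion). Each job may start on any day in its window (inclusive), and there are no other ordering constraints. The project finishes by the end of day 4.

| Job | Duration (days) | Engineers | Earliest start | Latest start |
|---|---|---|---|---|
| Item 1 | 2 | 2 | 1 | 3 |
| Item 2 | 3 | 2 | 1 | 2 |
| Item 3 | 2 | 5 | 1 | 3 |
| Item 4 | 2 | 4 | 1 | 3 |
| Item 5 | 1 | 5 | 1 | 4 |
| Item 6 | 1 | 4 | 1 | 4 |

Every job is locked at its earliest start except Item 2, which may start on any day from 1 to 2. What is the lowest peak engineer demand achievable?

20

Item 2@1: d1:22  d2:13  d3:2  d4:0 → peak 22
Item 2@2: d1:20  d2:13  d3:2  d4:2 → peak 20
Best is Item 2@2, peak 20.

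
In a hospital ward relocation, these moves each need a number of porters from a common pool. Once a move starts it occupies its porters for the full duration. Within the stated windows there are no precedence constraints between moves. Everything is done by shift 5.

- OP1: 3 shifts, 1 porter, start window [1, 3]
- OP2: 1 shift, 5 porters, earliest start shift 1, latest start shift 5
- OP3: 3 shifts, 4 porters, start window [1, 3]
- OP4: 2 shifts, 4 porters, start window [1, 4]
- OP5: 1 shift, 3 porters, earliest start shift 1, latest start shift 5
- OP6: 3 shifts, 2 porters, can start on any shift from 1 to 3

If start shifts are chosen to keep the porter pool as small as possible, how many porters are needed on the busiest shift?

8

Early-start (OP1@1, OP2@1, OP3@1, OP4@1, OP5@1, OP6@1) gives peak 19: s1:19  s2:11  s3:7  s4:0  s5:0.
Shift OP3→2, OP4→4, OP5→5.
Schedule OP1@1, OP2@1, OP3@2, OP4@4, OP5@5, OP6@1: s1:8  s2:7  s3:7  s4:8  s5:7 — peak 8.
Total porter-shifts = 37 over 5 shifts ⇒ peak ≥ ⌈37/5⌉ = 8, so 8 is optimal.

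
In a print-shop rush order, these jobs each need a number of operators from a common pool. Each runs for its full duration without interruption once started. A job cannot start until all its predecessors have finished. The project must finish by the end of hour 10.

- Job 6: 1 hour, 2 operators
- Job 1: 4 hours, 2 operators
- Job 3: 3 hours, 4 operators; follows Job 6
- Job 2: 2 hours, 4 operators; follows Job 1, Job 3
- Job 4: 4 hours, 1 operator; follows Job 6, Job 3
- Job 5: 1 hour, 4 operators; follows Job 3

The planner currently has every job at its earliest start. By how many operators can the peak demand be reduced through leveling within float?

Early-start peak: h1:4  h2:6  h3:6  h4:6  h5:9  h6:5  h7:1  h8:1  h9:0  h10:0 ⇒ 9.
Leveled (Job 6@1, Job 1@1, Job 3@2, Job 2@5, Job 4@5, Job 5@7): h1:4  h2:6  h3:6  h4:6  h5:5  h6:5  h7:5  h8:1  h9:0  h10:0 ⇒ 6.
Reduction 9 − 6 = 3.

3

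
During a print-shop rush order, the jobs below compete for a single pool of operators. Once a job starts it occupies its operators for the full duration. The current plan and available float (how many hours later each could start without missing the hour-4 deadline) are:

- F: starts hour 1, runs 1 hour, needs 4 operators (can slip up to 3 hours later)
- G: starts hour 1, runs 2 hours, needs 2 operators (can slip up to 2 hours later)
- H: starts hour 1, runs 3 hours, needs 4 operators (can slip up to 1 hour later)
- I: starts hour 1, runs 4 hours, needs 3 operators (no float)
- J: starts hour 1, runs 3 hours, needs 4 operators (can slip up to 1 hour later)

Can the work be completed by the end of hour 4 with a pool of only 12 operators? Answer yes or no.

The minimum achievable peak is 13; 12 < 13, so no feasible schedule stays within the cap.

no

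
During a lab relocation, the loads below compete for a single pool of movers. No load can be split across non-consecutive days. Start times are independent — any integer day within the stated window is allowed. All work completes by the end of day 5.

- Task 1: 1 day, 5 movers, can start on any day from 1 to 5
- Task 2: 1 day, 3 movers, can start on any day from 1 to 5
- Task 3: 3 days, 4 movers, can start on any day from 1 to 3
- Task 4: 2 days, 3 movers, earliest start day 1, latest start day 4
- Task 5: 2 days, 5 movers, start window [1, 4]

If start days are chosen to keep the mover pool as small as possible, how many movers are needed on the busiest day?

Early-start (Task 1@1, Task 2@1, Task 3@1, Task 4@1, Task 5@1) gives peak 20: d1:20  d2:12  d3:4  d4:0  d5:0.
Shift Task 3→2, Task 4→2, Task 5→4.
Schedule Task 1@1, Task 2@1, Task 3@2, Task 4@2, Task 5@4: d1:8  d2:7  d3:7  d4:9  d5:5 — peak 9.

9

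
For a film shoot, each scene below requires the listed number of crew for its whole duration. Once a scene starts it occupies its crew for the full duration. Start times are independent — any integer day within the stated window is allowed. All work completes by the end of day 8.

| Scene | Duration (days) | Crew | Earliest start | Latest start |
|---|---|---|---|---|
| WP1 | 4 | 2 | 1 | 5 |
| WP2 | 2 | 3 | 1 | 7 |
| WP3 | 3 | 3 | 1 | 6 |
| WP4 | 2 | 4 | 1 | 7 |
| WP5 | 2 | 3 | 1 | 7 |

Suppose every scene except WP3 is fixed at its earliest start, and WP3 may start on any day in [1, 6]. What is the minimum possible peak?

12

WP3@1: d1:15  d2:15  d3:5  d4:2  d5:0  d6:0  d7:0  d8:0 → peak 15
WP3@2: d1:12  d2:15  d3:5  d4:5  d5:0  d6:0  d7:0  d8:0 → peak 15
WP3@3: d1:12  d2:12  d3:5  d4:5  d5:3  d6:0  d7:0  d8:0 → peak 12
WP3@4: d1:12  d2:12  d3:2  d4:5  d5:3  d6:3  d7:0  d8:0 → peak 12
WP3@5: d1:12  d2:12  d3:2  d4:2  d5:3  d6:3  d7:3  d8:0 → peak 12
WP3@6: d1:12  d2:12  d3:2  d4:2  d5:0  d6:3  d7:3  d8:3 → peak 12
Best is WP3@3, peak 12.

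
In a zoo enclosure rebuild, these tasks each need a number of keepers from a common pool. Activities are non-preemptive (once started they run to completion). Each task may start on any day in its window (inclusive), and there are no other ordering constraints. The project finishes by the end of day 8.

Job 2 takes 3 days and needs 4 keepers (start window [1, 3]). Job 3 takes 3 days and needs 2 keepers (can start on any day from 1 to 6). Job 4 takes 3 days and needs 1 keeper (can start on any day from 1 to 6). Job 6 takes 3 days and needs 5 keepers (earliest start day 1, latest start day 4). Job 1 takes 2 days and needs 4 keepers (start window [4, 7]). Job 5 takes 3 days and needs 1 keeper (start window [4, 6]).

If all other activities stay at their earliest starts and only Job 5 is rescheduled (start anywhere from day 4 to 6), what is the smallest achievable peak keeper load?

Job 5@4: d1:12  d2:12  d3:12  d4:5  d5:5  d6:1  d7:0  d8:0 → peak 12
Job 5@5: d1:12  d2:12  d3:12  d4:4  d5:5  d6:1  d7:1  d8:0 → peak 12
Job 5@6: d1:12  d2:12  d3:12  d4:4  d5:4  d6:1  d7:1  d8:1 → peak 12
Best is Job 5@4, peak 12.

12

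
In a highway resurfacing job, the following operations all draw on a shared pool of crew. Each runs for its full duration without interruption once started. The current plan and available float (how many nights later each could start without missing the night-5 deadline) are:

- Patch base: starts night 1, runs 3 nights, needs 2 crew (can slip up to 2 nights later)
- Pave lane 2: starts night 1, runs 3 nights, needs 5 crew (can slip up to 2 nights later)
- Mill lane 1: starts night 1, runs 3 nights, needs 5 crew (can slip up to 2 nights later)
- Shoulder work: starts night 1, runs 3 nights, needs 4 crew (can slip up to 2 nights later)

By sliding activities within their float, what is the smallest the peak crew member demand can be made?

Schedule Patch base@1, Pave lane 2@1, Mill lane 1@1, Shoulder work@1: n1:16  n2:16  n3:16  n4:0  n5:0 — peak 16.

16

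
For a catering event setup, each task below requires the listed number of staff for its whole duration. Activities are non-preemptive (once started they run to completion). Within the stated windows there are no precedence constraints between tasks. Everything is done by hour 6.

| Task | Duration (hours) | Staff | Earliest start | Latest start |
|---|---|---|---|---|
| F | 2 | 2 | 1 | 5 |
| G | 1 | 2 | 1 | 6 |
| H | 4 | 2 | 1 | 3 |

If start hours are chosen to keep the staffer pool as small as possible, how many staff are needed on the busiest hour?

4

Early-start (F@1, G@1, H@1) gives peak 6: h1:6  h2:4  h3:2  h4:2  h5:0  h6:0.
Shift H→2.
Schedule F@1, G@1, H@2: h1:4  h2:4  h3:2  h4:2  h5:2  h6:0 — peak 4.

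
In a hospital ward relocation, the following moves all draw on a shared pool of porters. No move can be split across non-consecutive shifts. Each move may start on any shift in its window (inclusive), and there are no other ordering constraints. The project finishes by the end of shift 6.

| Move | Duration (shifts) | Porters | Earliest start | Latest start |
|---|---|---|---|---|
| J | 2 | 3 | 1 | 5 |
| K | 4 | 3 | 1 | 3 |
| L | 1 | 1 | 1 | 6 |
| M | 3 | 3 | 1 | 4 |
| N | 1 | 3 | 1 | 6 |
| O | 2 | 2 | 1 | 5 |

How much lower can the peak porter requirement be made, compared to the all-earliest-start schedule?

Early-start peak: s1:15  s2:11  s3:6  s4:3  s5:0  s6:0 ⇒ 15.
Leveled (J@1, K@1, L@5, M@3, N@6, O@5): s1:6  s2:6  s3:6  s4:6  s5:6  s6:5 ⇒ 6.
Reduction 15 − 6 = 9.

9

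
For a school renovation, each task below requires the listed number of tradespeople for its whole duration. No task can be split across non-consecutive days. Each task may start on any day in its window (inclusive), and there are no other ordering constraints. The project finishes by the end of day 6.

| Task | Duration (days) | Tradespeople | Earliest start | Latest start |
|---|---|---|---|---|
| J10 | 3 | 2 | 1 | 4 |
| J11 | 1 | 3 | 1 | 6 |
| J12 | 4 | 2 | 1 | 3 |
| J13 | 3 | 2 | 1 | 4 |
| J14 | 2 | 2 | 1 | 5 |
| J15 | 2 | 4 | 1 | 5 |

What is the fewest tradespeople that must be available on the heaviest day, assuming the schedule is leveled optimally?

6

Early-start (J10@1, J11@1, J12@1, J13@1, J14@1, J15@1) gives peak 15: d1:15  d2:12  d3:6  d4:2  d5:0  d6:0.
Shift J11→4, J14→5, J15→5.
Schedule J10@1, J11@4, J12@1, J13@1, J14@5, J15@5: d1:6  d2:6  d3:6  d4:5  d5:6  d6:6 — peak 6.
Total tradesperson-days = 35 over 6 days ⇒ peak ≥ ⌈35/6⌉ = 6, so 6 is optimal.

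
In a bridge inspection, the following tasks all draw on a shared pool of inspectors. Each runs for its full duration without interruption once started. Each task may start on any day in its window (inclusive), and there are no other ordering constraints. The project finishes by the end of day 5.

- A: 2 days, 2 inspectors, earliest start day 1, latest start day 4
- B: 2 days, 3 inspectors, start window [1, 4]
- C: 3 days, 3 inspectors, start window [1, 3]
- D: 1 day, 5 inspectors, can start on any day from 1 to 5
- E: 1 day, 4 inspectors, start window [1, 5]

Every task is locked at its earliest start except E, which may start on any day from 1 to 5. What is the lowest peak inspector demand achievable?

E@1: d1:17  d2:8  d3:3  d4:0  d5:0 → peak 17
E@2: d1:13  d2:12  d3:3  d4:0  d5:0 → peak 13
E@3: d1:13  d2:8  d3:7  d4:0  d5:0 → peak 13
E@4: d1:13  d2:8  d3:3  d4:4  d5:0 → peak 13
E@5: d1:13  d2:8  d3:3  d4:0  d5:4 → peak 13
Best is E@2, peak 13.

13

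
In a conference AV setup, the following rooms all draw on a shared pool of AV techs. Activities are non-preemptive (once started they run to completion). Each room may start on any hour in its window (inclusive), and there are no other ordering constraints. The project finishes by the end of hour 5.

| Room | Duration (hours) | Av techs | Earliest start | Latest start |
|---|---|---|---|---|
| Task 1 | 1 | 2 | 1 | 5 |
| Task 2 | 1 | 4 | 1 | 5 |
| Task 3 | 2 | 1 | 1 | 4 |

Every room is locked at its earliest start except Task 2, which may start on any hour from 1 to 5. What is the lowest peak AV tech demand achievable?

Task 2@1: h1:7  h2:1  h3:0  h4:0  h5:0 → peak 7
Task 2@2: h1:3  h2:5  h3:0  h4:0  h5:0 → peak 5
Task 2@3: h1:3  h2:1  h3:4  h4:0  h5:0 → peak 4
Task 2@4: h1:3  h2:1  h3:0  h4:4  h5:0 → peak 4
Task 2@5: h1:3  h2:1  h3:0  h4:0  h5:4 → peak 4
Best is Task 2@3, peak 4.

4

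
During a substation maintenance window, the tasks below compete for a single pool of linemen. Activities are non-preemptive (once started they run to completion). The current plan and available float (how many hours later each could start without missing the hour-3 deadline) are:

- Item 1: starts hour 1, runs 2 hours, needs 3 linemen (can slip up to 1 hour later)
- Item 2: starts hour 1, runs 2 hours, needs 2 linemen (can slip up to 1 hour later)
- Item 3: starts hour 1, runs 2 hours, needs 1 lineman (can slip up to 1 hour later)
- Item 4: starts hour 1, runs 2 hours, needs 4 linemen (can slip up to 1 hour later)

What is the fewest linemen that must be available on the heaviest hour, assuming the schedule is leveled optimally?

Schedule Item 1@1, Item 2@1, Item 3@1, Item 4@1: h1:10  h2:10  h3:0 — peak 10.
No arrangement of the 16 feasible schedules does better.

10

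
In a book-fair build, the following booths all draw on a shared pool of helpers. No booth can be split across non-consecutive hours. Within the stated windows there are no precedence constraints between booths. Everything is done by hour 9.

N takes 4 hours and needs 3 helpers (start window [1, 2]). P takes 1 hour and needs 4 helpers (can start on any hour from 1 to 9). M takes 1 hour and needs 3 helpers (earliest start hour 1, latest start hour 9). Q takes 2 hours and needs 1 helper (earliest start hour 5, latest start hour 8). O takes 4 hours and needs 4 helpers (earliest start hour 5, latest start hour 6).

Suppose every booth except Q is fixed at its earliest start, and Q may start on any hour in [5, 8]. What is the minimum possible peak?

Q@5: h1:10  h2:3  h3:3  h4:3  h5:5  h6:5  h7:4  h8:4  h9:0 → peak 10
Q@6: h1:10  h2:3  h3:3  h4:3  h5:4  h6:5  h7:5  h8:4  h9:0 → peak 10
Q@7: h1:10  h2:3  h3:3  h4:3  h5:4  h6:4  h7:5  h8:5  h9:0 → peak 10
Q@8: h1:10  h2:3  h3:3  h4:3  h5:4  h6:4  h7:4  h8:5  h9:1 → peak 10
Best is Q@5, peak 10.

10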